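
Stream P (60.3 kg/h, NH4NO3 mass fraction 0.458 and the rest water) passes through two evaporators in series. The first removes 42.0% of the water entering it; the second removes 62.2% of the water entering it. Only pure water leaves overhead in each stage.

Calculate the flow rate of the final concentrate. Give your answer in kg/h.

water in feed = 60.3×0.542 = 32.683 kg/h.
After stage 1: water left = (1−0.420)×32.683 = 18.956; stream total = 46.573 kg/h.
After stage 2: water left = (1−0.622)×18.956 = 7.1653; final concentrate = 34.783 kg/h.

34.78 kg/h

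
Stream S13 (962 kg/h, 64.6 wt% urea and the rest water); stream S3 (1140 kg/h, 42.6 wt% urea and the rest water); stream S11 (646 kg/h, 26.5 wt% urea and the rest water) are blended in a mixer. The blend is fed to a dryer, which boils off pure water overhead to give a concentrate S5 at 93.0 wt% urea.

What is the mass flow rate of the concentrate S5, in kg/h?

urea entering = 962×0.646 + 1140×0.426 + 646×0.265 = 1278.3 kg/h.
All urea reports to S5, so S5 = 1278.3/0.930 = 1374.5 kg/h.

1374 kg/h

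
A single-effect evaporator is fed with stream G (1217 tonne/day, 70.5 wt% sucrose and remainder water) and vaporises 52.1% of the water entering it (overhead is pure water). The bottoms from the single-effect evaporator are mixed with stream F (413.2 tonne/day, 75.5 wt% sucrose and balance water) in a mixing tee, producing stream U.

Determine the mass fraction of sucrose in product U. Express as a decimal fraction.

0.811

Vapour removed = 0.521×0.295×1217 = 187.05 tonne/day; concentrate = 1030 tonne/day.
sucrose reaching the mixer = 857.98 (from concentrate) + 413.2×0.755 = 1170 tonne/day.
Product flow = 1030 + 413.2 = 1443.2 tonne/day; sucrose fraction = 0.811.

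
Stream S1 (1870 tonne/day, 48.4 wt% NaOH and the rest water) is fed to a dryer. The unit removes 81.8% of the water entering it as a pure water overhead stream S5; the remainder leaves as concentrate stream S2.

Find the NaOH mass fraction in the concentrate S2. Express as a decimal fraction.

NaOH is not removed: 1870×0.484 = 905.08 tonne/day of NaOH enters S2.
water entering = 1870×0.516 = 964.92 tonne/day; overhead removed = 0.818×964.92 = 789.3 tonne/day.
Concentrate = 1870 − 789.3 = 1080.7 tonne/day.
Mass fraction = 905.08/1080.7 = 0.837.

0.837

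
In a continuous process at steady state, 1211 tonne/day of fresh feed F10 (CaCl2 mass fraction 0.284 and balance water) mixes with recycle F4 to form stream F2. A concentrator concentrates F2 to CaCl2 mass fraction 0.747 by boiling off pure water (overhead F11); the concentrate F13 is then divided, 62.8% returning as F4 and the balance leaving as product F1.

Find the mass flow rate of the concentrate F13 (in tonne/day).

Overall CaCl2 balance (none leaves overhead): CaCl2 in fresh feed = CaCl2 in product, i.e. 1211×0.284 = (1−0.628)·F13·0.747.
F13 = 343.92/(0.747×0.372) = 1237.7 tonne/day.

1238 tonne/day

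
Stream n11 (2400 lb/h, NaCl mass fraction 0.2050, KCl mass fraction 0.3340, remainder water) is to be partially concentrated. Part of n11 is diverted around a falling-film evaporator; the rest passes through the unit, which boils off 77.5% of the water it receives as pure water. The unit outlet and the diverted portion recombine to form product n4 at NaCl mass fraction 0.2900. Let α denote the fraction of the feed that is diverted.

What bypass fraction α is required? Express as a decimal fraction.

0.180

All 2400×0.205 = 492 lb/h of NaCl reaches n4, so n4 = 492/0.290 = 1696.6 lb/h and vapour = 703.45 lb/h.
The evaporator receives (1−α)·2400 of feed at 0.461 water and removes 0.775 of that water:
0.775×0.461×(1−α)×2400 = 703.45
(1−α) = 703.45/857.46 = 0.8204;  α = 0.1796.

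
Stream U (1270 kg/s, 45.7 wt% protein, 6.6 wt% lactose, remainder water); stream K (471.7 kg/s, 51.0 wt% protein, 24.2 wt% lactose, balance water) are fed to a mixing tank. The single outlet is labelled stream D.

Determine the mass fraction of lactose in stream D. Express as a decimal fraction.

0.114

Total flow out = 1270 + 471.7 = 1741.7 kg/s.
lactose in = 1270×0.066 + 471.7×0.242 = 197.97 kg/s.
lactose mass fraction in D = 197.97/1741.7 = 0.114.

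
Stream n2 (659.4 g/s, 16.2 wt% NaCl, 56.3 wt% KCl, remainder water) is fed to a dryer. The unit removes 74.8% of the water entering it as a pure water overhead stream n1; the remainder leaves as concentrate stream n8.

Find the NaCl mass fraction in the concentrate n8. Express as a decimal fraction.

0.2040

NaCl is not removed: 659.4×0.162 = 106.82 g/s of NaCl enters n8.
water entering = 659.4×0.275 = 181.34 g/s; overhead removed = 0.748×181.34 = 135.64 g/s.
Concentrate = 659.4 − 135.64 = 523.76 g/s.
Mass fraction = 106.82/523.76 = 0.2040.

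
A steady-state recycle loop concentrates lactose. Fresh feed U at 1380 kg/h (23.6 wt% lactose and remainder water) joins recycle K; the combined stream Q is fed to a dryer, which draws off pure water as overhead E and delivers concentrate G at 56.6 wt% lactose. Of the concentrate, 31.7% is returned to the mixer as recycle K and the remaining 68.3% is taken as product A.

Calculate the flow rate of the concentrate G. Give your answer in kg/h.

842.5 kg/h

Overall lactose balance (none leaves overhead): lactose in fresh feed = lactose in product, i.e. 1380×0.236 = (1−0.317)·G·0.566.
G = 325.68/(0.566×0.683) = 842.47 kg/h.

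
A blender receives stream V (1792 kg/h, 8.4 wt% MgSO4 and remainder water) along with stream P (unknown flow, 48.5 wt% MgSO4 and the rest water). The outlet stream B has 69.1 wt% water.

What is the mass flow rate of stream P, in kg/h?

2291 kg/h

Let P be the unknown flow. Total out = 1792 + P.
water balance: 1641.5 + 0.515·P = 0.691·(1792 + P)
(0.515 − 0.691)·P = 0.691×1792 − 1641.5 = -403.2
P = -403.2 / -0.176 = 2290.9 kg/h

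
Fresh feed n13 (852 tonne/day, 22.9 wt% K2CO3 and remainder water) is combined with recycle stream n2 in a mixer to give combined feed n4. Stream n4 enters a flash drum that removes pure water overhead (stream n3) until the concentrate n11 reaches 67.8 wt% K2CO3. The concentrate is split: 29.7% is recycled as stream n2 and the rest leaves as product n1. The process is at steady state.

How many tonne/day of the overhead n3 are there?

564.2 tonne/day

Overall K2CO3 balance (none leaves overhead): K2CO3 in fresh feed = K2CO3 in product, i.e. 852×0.229 = (1−0.297)·n11·0.678.
n11 = 195.11/(0.678×0.703) = 409.35 tonne/day.
Recycle n2 = 0.297×409.35 = 121.58 tonne/day.
Combined feed n4 = 852 + 121.58 = 973.58 tonne/day.
Overhead n3 = n4 − n11 = 973.58 − 409.35 = 564.23 tonne/day.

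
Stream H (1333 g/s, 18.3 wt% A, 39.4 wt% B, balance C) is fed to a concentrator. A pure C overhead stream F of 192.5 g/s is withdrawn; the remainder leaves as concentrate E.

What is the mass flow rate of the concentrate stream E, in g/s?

1140 g/s

Concentrate = 1333 − 192.5 = 1140.5 g/s.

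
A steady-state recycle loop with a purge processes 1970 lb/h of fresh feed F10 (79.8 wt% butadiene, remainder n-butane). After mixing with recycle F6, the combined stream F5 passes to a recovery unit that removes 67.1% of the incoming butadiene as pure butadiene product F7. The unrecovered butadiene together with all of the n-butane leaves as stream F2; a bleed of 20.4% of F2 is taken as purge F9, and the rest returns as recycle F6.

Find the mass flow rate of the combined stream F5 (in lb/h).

4081 lb/h

n-butane enters only via F10 and leaves only via the purge: 1970×0.202 = 0.204×(n-butane in F2), and the recovery unit passes all n-butane, so n-butane in F5 = n-butane in F2 = 1950.7 lb/h.
butadiene in F5: m_A = 1970×0.798 + (1−0.204)·(1−0.671)·m_A, so m_A = 1572.1/0.7381 = 2129.8 lb/h.
F5 = 2129.8 + 1950.7 = 4080.5 lb/h.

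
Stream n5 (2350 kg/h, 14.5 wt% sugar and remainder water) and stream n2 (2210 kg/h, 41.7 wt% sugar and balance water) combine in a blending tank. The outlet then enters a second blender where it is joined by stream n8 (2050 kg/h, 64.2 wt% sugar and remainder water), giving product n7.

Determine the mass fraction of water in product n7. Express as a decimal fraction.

0.610

Overall, product flow = 6610 kg/h.
water in = 2350×0.855 + 2210×0.583 + 2050×0.358 = 4031.6 kg/h.
water fraction in n7 = 0.610.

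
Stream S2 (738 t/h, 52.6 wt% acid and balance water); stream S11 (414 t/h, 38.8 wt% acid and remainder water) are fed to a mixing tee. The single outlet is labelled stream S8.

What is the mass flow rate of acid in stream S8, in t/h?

acid out = acid in = 738×0.526 + 414×0.388 = 548.82 t/h.

548.8 t/h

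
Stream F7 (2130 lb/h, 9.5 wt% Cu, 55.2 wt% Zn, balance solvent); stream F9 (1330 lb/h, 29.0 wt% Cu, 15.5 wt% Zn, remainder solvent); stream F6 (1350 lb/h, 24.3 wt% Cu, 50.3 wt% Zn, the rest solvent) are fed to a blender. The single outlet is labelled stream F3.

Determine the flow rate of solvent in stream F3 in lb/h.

solvent out = solvent in = 2130×0.353 + 1330×0.555 + 1350×0.254 = 1832.9 lb/h.

1833 lb/h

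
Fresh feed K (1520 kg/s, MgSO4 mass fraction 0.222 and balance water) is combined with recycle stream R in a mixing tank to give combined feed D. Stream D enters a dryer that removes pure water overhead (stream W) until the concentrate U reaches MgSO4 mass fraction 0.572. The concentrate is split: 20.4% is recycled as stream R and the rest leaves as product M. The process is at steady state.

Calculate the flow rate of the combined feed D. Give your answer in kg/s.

Overall MgSO4 balance (none leaves overhead): MgSO4 in fresh feed = MgSO4 in product, i.e. 1520×0.222 = (1−0.204)·U·0.572.
U = 337.44/(0.572×0.796) = 741.12 kg/s.
Recycle R = 0.204×741.12 = 151.19 kg/s.
Combined feed D = 1520 + 151.19 = 1671.2 kg/s.

1671 kg/s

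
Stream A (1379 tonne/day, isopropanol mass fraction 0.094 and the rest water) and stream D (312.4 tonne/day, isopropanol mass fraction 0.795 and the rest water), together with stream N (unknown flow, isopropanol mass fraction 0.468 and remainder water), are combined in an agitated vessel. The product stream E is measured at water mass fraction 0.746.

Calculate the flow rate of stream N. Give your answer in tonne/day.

241.3 tonne/day

Let N be the unknown flow. Total out = 1691.4 + N.
water balance: 1313.4 + 0.532·N = 0.746·(1691.4 + N)
(0.532 − 0.746)·N = 0.746×1691.4 − 1313.4 = -51.632
N = -51.632 / -0.214 = 241.27 tonne/day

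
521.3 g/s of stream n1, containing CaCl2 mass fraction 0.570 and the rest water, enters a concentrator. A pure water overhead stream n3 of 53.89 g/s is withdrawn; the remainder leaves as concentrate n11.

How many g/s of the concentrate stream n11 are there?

Concentrate = 521.3 − 53.89 = 467.41 g/s.

467.4 g/s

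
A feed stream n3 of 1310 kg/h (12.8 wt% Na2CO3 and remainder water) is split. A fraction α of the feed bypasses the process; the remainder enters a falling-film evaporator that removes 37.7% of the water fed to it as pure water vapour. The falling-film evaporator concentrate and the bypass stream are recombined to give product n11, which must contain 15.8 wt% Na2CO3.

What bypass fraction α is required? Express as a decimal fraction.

All 1310×0.128 = 167.68 kg/h of Na2CO3 reaches n11, so n11 = 167.68/0.158 = 1061.3 kg/h and vapour = 248.73 kg/h.
The evaporator receives (1−α)·1310 of feed at 0.872 water and removes 0.377 of that water:
0.377×0.872×(1−α)×1310 = 248.73
(1−α) = 248.73/430.65 = 0.5776;  α = 0.4224.

0.422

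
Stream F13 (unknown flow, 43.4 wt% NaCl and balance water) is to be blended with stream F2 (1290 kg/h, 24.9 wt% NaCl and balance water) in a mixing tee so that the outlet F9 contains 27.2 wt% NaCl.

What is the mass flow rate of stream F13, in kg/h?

Let F13 be the unknown flow. Total out = 1290 + F13.
NaCl balance: 321.21 + 0.434·F13 = 0.272·(1290 + F13)
(0.434 − 0.272)·F13 = 0.272×1290 − 321.21 = 29.67
F13 = 29.67 / 0.162 = 183.15 kg/h

183.1 kg/h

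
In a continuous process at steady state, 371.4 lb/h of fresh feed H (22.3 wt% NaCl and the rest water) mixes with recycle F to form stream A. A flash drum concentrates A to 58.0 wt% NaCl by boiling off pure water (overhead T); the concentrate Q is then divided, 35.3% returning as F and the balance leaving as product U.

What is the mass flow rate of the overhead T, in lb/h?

Overall NaCl balance (none leaves overhead): NaCl in fresh feed = NaCl in product, i.e. 371.4×0.223 = (1−0.353)·Q·0.580.
Q = 82.822/(0.580×0.647) = 220.71 lb/h.
Recycle F = 0.353×220.71 = 77.909 lb/h.
Combined feed A = 371.4 + 77.909 = 449.31 lb/h.
Overhead T = A − Q = 449.31 − 220.71 = 228.6 lb/h.

228.6 lb/h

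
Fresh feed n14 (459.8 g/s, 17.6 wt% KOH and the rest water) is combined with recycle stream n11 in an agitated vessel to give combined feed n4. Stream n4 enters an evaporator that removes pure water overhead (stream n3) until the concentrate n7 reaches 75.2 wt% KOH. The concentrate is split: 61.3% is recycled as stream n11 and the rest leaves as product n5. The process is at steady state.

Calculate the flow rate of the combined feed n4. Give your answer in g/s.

Overall KOH balance (none leaves overhead): KOH in fresh feed = KOH in product, i.e. 459.8×0.176 = (1−0.613)·n7·0.752.
n7 = 80.925/(0.752×0.387) = 278.07 g/s.
Recycle n11 = 0.613×278.07 = 170.46 g/s.
Combined feed n4 = 459.8 + 170.46 = 630.26 g/s.

630.3 g/s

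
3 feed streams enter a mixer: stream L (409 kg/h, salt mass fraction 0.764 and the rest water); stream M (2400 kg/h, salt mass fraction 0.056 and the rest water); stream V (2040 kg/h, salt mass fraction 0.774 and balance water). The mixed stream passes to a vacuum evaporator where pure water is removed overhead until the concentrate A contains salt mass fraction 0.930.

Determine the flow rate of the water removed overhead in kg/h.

salt entering = 409×0.764 + 2400×0.056 + 2040×0.774 = 2025.8 kg/h.
All salt reports to A, so A = 2025.8/0.930 = 2178.3 kg/h.
Total feed = 4849 kg/h; overhead = 4849 − 2178.3 = 2670.7 kg/h.

2671 kg/h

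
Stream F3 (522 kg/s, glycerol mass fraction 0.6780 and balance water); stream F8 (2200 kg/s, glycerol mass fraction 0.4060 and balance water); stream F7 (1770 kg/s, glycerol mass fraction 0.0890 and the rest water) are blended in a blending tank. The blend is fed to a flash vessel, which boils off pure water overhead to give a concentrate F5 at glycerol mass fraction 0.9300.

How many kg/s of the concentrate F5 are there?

glycerol entering = 522×0.678 + 2200×0.406 + 1770×0.089 = 1404.6 kg/s.
All glycerol reports to F5, so F5 = 1404.6/0.930 = 1510.4 kg/s.

1510 kg/s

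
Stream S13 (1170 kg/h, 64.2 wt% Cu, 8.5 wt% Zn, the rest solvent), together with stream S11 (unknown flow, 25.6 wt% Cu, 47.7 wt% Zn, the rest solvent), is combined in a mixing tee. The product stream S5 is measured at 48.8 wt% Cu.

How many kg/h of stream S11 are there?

776.6 kg/h

Let S11 be the unknown flow. Total out = 1170 + S11.
Cu balance: 751.14 + 0.256·S11 = 0.488·(1170 + S11)
(0.256 − 0.488)·S11 = 0.488×1170 − 751.14 = -180.18
S11 = -180.18 / -0.232 = 776.64 kg/h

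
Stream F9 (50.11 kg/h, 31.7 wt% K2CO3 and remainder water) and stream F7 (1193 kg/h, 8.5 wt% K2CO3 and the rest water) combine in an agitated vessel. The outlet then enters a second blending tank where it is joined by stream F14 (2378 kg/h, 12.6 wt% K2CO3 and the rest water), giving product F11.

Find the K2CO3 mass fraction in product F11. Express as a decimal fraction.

0.1151

Overall, product flow = 3621.1 kg/h.
K2CO3 in = 50.11×0.317 + 1193×0.085 + 2378×0.126 = 416.92 kg/h.
K2CO3 fraction in F11 = 0.1151.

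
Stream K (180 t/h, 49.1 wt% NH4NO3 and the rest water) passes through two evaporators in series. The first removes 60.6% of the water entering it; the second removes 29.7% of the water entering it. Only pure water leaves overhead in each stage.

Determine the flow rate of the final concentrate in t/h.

water in feed = 180×0.509 = 91.62 t/h.
After stage 1: water left = (1−0.606)×91.62 = 36.098; stream total = 124.48 t/h.
After stage 2: water left = (1−0.297)×36.098 = 25.377; final concentrate = 113.76 t/h.

113.8 t/h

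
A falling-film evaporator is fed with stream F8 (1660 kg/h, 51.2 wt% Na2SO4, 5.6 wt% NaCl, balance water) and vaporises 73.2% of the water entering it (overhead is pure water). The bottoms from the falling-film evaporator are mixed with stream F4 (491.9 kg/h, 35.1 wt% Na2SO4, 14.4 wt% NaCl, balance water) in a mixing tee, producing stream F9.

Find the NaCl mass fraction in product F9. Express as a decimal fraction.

0.1007

Vapour removed = 0.732×0.432×1660 = 524.93 kg/h; concentrate = 1135.1 kg/h.
NaCl reaching the mixer = 92.96 (from concentrate) + 491.9×0.144 = 163.79 kg/h.
Product flow = 1135.1 + 491.9 = 1627 kg/h; NaCl fraction = 0.1007.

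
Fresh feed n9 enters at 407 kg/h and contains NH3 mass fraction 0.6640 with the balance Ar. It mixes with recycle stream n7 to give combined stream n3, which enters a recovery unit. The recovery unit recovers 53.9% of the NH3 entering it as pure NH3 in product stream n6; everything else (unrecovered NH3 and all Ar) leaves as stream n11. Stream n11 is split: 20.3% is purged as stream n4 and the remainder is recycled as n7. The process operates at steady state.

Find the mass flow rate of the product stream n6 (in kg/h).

230.3 kg/h

NH3 in n3: m_A = 407×0.664 + (1−0.203)·(1−0.539)·m_A, so m_A = 270.25/0.6326 = 427.21 kg/h.
Product n6 = 0.539×427.21 = 230.27 kg/h.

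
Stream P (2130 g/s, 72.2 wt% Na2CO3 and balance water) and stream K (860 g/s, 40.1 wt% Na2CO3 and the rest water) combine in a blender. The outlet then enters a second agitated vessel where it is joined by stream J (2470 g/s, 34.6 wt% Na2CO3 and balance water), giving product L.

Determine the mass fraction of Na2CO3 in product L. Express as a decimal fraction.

Overall, product flow = 5460 g/s.
Na2CO3 in = 2130×0.722 + 860×0.401 + 2470×0.346 = 2737.3 g/s.
Na2CO3 fraction in L = 0.5013.

0.5013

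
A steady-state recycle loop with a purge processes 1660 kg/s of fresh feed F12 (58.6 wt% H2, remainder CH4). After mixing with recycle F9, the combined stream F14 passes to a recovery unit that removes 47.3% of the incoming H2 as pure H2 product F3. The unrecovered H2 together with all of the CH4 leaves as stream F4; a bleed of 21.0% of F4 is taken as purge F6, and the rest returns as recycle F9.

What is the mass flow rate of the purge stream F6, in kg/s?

CH4 enters only via F12 and leaves only via the purge: 1660×0.414 = 0.210×(CH4 in F4), and the recovery unit passes all CH4, so CH4 in F14 = CH4 in F4 = 3272.6 kg/s.
H2 in F14: m_A = 1660×0.586 + (1−0.210)·(1−0.473)·m_A, so m_A = 972.76/0.5837 = 1666.6 kg/s.
F4 = (1−0.473)×1666.6 + 3272.6 = 4150.9 kg/s.
Purge F6 = 0.210×4150.9 = 871.69 kg/s.

871.7 kg/s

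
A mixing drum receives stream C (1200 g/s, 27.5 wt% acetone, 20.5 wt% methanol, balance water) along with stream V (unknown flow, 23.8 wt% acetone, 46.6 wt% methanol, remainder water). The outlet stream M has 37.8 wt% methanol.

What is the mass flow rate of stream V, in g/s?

2359 g/s

Let V be the unknown flow. Total out = 1200 + V.
methanol balance: 246 + 0.466·V = 0.378·(1200 + V)
(0.466 − 0.378)·V = 0.378×1200 − 246 = 207.6
V = 207.6 / 0.088 = 2359.1 g/s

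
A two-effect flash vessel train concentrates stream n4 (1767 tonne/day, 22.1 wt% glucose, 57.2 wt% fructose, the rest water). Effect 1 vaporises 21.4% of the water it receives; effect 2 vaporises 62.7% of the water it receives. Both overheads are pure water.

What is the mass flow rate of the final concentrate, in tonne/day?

water in feed = 1767×0.207 = 365.77 tonne/day.
After stage 1: water left = (1−0.214)×365.77 = 287.49; stream total = 1688.7 tonne/day.
After stage 2: water left = (1−0.627)×287.49 = 107.24; final concentrate = 1508.5 tonne/day.

1508 tonne/day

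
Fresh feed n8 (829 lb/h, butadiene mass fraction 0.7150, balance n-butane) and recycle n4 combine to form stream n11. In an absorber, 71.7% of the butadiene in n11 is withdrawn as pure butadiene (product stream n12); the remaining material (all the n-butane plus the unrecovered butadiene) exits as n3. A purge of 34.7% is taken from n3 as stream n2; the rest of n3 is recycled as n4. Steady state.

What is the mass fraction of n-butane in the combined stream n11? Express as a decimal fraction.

n-butane enters only via n8 and leaves only via the purge: 829×0.285 = 0.347×(n-butane in n3), and the absorber passes all n-butane, so n-butane in n11 = n-butane in n3 = 680.88 lb/h.
butadiene in n11: m_A = 829×0.715 + (1−0.347)·(1−0.717)·m_A, so m_A = 592.74/0.8152 = 727.1 lb/h.
n11 = 727.1 + 680.88 = 1408 lb/h.
n-butane fraction in n11 = 680.88/1408 = 0.4836.

0.4836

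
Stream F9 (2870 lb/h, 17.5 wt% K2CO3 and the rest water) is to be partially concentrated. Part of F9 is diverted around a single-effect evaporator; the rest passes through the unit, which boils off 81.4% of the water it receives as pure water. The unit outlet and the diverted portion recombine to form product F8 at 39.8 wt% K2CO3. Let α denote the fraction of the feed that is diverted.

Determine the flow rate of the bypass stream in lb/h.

All 2870×0.175 = 502.25 lb/h of K2CO3 reaches F8, so F8 = 502.25/0.398 = 1261.9 lb/h and vapour = 1608.1 lb/h.
The evaporator receives (1−α)·2870 of feed at 0.825 water and removes 0.814 of that water:
0.814×0.825×(1−α)×2870 = 1608.1
(1−α) = 1608.1/1927.3 = 0.8343;  α = 0.1657.
Bypass flow = 0.1657×2870 = 475.44 lb/h.

475.4 lb/h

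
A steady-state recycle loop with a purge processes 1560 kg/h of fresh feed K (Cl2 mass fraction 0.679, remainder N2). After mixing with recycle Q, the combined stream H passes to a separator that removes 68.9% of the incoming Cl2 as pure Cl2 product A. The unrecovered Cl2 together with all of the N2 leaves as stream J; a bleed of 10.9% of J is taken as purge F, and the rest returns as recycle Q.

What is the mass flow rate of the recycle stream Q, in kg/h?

4499 kg/h

N2 enters only via K and leaves only via the purge: 1560×0.321 = 0.109×(N2 in J), and the separator passes all N2, so N2 in H = N2 in J = 4594.1 kg/h.
Cl2 in H: m_A = 1560×0.679 + (1−0.109)·(1−0.689)·m_A, so m_A = 1059.2/0.7229 = 1465.3 kg/h.
J = (1−0.689)×1465.3 + 4594.1 = 5049.8 kg/h.
Recycle Q = (1−0.109)×5049.8 = 4499.4 kg/h.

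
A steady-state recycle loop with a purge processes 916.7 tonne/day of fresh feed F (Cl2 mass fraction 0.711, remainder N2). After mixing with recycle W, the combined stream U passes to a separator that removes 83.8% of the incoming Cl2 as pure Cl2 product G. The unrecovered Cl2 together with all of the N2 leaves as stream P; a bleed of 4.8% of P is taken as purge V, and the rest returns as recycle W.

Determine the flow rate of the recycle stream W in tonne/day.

5373 tonne/day

N2 enters only via F and leaves only via the purge: 916.7×0.289 = 0.048×(N2 in P), and the separator passes all N2, so N2 in U = N2 in P = 5519.3 tonne/day.
Cl2 in U: m_A = 916.7×0.711 + (1−0.048)·(1−0.838)·m_A, so m_A = 651.77/0.8458 = 770.62 tonne/day.
P = (1−0.838)×770.62 + 5519.3 = 5644.1 tonne/day.
Recycle W = (1−0.048)×5644.1 = 5373.2 tonne/day.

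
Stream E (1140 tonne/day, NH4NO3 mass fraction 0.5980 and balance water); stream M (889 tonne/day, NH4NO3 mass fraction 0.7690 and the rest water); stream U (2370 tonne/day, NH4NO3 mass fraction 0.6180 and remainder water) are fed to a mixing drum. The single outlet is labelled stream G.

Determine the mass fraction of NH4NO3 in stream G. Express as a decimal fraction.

0.6433

Total flow out = 1140 + 889 + 2370 = 4399 tonne/day.
NH4NO3 in = 1140×0.598 + 889×0.769 + 2370×0.618 = 2830 tonne/day.
NH4NO3 mass fraction in G = 2830/4399 = 0.6433.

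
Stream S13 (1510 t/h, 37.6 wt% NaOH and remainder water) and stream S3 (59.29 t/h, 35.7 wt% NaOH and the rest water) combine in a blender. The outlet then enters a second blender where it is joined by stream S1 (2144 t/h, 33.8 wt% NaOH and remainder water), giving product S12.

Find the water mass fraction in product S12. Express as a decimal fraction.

0.646

Overall, product flow = 3713.3 t/h.
water in = 1510×0.624 + 59.29×0.643 + 2144×0.662 = 2399.7 t/h.
water fraction in S12 = 0.646.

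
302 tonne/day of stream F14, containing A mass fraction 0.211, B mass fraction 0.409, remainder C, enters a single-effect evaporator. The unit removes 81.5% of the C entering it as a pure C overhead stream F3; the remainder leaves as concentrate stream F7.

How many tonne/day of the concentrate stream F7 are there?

208.5 tonne/day

C entering = 302×0.380 = 114.76 tonne/day; overhead removed = 0.815×114.76 = 93.529 tonne/day.
Concentrate = 302 − 93.529 = 208.47 tonne/day.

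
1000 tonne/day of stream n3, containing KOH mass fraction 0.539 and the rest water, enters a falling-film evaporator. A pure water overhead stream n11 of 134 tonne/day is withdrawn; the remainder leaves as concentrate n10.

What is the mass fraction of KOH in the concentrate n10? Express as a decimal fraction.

0.622

KOH is not removed: 1000×0.539 = 539 tonne/day of KOH enters n10.
Concentrate = 1000 − 134 = 866 tonne/day.
Mass fraction = 539/866 = 0.622.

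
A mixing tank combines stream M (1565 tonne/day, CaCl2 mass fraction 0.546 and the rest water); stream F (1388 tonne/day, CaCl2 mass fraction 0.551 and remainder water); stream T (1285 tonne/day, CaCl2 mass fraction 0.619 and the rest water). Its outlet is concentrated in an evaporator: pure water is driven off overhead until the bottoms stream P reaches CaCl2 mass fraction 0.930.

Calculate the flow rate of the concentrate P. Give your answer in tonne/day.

CaCl2 entering = 1565×0.546 + 1388×0.551 + 1285×0.619 = 2414.7 tonne/day.
All CaCl2 reports to P, so P = 2414.7/0.930 = 2596.4 tonne/day.

2596 tonne/day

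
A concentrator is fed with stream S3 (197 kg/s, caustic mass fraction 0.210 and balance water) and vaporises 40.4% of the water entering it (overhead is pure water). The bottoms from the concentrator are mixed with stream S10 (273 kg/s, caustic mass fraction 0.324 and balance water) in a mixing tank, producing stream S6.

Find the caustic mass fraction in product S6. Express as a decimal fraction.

Vapour removed = 0.404×0.790×197 = 62.875 kg/s; concentrate = 134.13 kg/s.
caustic reaching the mixer = 41.37 (from concentrate) + 273×0.324 = 129.82 kg/s.
Product flow = 134.13 + 273 = 407.13 kg/s; caustic fraction = 0.319.

0.319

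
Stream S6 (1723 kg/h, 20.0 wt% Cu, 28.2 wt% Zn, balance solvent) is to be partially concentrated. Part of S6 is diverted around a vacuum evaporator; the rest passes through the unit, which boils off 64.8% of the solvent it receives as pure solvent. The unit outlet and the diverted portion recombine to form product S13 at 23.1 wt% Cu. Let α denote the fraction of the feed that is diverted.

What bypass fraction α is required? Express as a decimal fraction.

All 1723×0.200 = 344.6 kg/h of Cu reaches S13, so S13 = 344.6/0.231 = 1491.8 kg/h and vapour = 231.23 kg/h.
The evaporator receives (1−α)·1723 of feed at 0.518 solvent and removes 0.648 of that solvent:
0.648×0.518×(1−α)×1723 = 231.23
(1−α) = 231.23/578.35 = 0.3998;  α = 0.6002.

0.600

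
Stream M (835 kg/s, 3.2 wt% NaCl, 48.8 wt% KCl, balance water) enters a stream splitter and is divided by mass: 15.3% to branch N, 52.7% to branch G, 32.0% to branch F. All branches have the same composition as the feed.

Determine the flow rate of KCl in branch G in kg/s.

Branch G total = 0.527×835 = 440.05 kg/s.
KCl in G = 0.488×440.05 = 214.74 kg/s.

214.7 kg/s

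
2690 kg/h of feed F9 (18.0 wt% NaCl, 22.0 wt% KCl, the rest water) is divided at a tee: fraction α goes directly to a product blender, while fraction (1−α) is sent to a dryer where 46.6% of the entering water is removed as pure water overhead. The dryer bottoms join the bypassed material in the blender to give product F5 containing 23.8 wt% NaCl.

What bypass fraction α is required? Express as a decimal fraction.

All 2690×0.180 = 484.2 kg/h of NaCl reaches F5, so F5 = 484.2/0.238 = 2034.5 kg/h and vapour = 655.55 kg/h.
The evaporator receives (1−α)·2690 of feed at 0.600 water and removes 0.466 of that water:
0.466×0.600×(1−α)×2690 = 655.55
(1−α) = 655.55/752.12 = 0.8716;  α = 0.1284.

0.128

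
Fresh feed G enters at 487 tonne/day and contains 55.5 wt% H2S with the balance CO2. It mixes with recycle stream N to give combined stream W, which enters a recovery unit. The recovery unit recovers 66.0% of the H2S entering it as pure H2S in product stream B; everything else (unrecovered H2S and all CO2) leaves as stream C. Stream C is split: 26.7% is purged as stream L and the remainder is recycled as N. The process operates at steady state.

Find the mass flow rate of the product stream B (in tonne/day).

237.6 tonne/day

H2S in W: m_A = 487×0.555 + (1−0.267)·(1−0.660)·m_A, so m_A = 270.29/0.7508 = 360.01 tonne/day.
Product B = 0.660×360.01 = 237.6 tonne/day.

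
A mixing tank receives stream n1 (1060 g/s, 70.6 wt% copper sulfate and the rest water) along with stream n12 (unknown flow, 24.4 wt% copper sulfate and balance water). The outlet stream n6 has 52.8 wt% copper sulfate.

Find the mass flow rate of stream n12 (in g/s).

Let n12 be the unknown flow. Total out = 1060 + n12.
copper sulfate balance: 748.36 + 0.244·n12 = 0.528·(1060 + n12)
(0.244 − 0.528)·n12 = 0.528×1060 − 748.36 = -188.68
n12 = -188.68 / -0.284 = 664.37 g/s

664.4 g/s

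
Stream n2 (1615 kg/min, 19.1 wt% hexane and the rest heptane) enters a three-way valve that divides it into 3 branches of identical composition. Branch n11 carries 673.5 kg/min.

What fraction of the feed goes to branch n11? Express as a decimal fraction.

Fraction to n11 = 673.5/1615 = 0.4170.

0.417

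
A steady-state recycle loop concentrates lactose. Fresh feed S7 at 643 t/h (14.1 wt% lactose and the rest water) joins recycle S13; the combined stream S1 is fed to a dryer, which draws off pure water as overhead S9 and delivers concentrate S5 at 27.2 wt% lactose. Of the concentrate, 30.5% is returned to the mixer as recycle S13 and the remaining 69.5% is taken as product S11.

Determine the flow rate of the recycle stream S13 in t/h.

146.3 t/h

Overall lactose balance (none leaves overhead): lactose in fresh feed = lactose in product, i.e. 643×0.141 = (1−0.305)·S5·0.272.
S5 = 90.663/(0.272×0.695) = 479.6 t/h.
Recycle S13 = 0.305×479.6 = 146.28 t/h.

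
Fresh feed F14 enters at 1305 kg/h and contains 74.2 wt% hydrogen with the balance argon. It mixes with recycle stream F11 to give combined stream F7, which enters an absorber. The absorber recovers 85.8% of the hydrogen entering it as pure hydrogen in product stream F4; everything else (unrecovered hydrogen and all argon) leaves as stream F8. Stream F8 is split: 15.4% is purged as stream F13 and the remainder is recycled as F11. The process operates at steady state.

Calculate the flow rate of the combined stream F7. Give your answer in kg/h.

argon enters only via F14 and leaves only via the purge: 1305×0.258 = 0.154×(argon in F8), and the absorber passes all argon, so argon in F7 = argon in F8 = 2186.3 kg/h.
hydrogen in F7: m_A = 1305×0.742 + (1−0.154)·(1−0.858)·m_A, so m_A = 968.31/0.8799 = 1100.5 kg/h.
F7 = 1100.5 + 2186.3 = 3286.8 kg/h.

3287 kg/h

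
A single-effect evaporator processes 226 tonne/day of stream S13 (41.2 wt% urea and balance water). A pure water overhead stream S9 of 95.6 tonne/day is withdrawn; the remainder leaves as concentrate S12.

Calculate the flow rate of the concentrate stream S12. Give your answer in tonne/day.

Concentrate = 226 − 95.6 = 130.4 tonne/day.

130.4 tonne/day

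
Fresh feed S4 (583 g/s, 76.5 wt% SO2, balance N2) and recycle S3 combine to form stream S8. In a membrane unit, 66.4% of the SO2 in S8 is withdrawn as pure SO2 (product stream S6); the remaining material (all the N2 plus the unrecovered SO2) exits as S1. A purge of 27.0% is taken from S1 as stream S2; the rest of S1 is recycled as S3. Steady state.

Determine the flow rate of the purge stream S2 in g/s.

N2 enters only via S4 and leaves only via the purge: 583×0.235 = 0.270×(N2 in S1), and the membrane unit passes all N2, so N2 in S8 = N2 in S1 = 507.43 g/s.
SO2 in S8: m_A = 583×0.765 + (1−0.270)·(1−0.664)·m_A, so m_A = 446/0.7547 = 590.94 g/s.
S1 = (1−0.664)×590.94 + 507.43 = 705.98 g/s.
Purge S2 = 0.270×705.98 = 190.62 g/s.

190.6 g/s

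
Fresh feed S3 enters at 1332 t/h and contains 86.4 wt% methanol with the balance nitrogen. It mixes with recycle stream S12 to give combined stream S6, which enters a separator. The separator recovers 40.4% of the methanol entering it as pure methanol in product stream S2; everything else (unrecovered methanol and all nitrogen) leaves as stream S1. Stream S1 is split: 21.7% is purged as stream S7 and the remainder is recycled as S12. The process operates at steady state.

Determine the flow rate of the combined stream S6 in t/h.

nitrogen enters only via S3 and leaves only via the purge: 1332×0.136 = 0.217×(nitrogen in S1), and the separator passes all nitrogen, so nitrogen in S6 = nitrogen in S1 = 834.8 t/h.
methanol in S6: m_A = 1332×0.864 + (1−0.217)·(1−0.404)·m_A, so m_A = 1150.8/0.5333 = 2157.8 t/h.
S6 = 2157.8 + 834.8 = 2992.6 t/h.

2993 t/h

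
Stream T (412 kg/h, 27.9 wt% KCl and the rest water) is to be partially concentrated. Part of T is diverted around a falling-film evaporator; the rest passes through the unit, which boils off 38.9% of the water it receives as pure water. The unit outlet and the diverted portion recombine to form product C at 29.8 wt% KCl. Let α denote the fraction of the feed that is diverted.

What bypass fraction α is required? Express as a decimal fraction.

All 412×0.279 = 114.95 kg/h of KCl reaches C, so C = 114.95/0.298 = 385.73 kg/h and vapour = 26.268 kg/h.
The evaporator receives (1−α)·412 of feed at 0.721 water and removes 0.389 of that water:
0.389×0.721×(1−α)×412 = 26.268
(1−α) = 26.268/115.55 = 0.2273;  α = 0.7727.

0.773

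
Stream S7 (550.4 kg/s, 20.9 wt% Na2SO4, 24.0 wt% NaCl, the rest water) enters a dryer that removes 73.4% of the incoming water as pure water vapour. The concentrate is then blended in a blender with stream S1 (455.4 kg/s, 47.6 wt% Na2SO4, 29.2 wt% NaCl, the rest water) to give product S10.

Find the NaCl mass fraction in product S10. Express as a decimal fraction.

0.338

Vapour removed = 0.734×0.551×550.4 = 222.6 kg/s; concentrate = 327.8 kg/s.
NaCl reaching the mixer = 132.1 (from concentrate) + 455.4×0.292 = 265.07 kg/s.
Product flow = 327.8 + 455.4 = 783.2 kg/s; NaCl fraction = 0.338.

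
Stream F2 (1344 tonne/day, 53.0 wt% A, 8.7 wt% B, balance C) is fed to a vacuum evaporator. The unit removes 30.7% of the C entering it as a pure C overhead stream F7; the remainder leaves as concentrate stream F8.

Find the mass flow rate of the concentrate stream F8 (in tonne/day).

1186 tonne/day

C entering = 1344×0.383 = 514.75 tonne/day; overhead removed = 0.307×514.75 = 158.03 tonne/day.
Concentrate = 1344 − 158.03 = 1186 tonne/day.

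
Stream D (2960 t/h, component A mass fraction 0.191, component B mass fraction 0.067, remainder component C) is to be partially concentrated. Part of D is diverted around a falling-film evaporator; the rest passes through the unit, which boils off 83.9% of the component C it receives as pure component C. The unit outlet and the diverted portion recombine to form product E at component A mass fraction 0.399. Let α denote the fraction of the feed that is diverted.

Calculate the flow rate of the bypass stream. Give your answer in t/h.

481.3 t/h

All 2960×0.191 = 565.36 t/h of component A reaches E, so E = 565.36/0.399 = 1416.9 t/h and vapour = 1543.1 t/h.
The evaporator receives (1−α)·2960 of feed at 0.742 component C and removes 0.839 of that component C:
0.839×0.742×(1−α)×2960 = 1543.1
(1−α) = 1543.1/1842.7 = 0.8374;  α = 0.1626.
Bypass flow = 0.1626×2960 = 481.34 t/h.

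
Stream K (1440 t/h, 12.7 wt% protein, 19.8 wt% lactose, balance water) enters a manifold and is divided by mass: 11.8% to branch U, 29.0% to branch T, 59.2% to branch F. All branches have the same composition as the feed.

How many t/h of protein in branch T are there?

Branch T total = 0.290×1440 = 417.6 t/h.
protein in T = 0.127×417.6 = 53.035 t/h.

53.04 t/h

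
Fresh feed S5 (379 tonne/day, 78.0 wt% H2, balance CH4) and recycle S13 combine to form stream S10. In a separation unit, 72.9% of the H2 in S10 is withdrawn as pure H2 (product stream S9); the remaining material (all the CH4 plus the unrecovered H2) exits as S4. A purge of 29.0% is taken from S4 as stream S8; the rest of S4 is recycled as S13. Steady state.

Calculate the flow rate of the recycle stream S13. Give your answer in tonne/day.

274.6 tonne/day

CH4 enters only via S5 and leaves only via the purge: 379×0.220 = 0.290×(CH4 in S4), and the separation unit passes all CH4, so CH4 in S10 = CH4 in S4 = 287.52 tonne/day.
H2 in S10: m_A = 379×0.780 + (1−0.290)·(1−0.729)·m_A, so m_A = 295.62/0.8076 = 366.05 tonne/day.
S4 = (1−0.729)×366.05 + 287.52 = 386.72 tonne/day.
Recycle S13 = (1−0.290)×386.72 = 274.57 tonne/day.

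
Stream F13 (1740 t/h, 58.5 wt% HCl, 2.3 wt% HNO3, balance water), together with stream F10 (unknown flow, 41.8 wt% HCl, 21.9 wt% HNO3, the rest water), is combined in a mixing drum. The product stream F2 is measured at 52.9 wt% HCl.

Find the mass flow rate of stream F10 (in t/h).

877.8 t/h

Let F10 be the unknown flow. Total out = 1740 + F10.
HCl balance: 1017.9 + 0.418·F10 = 0.529·(1740 + F10)
(0.418 − 0.529)·F10 = 0.529×1740 − 1017.9 = -97.44
F10 = -97.44 / -0.111 = 877.84 t/h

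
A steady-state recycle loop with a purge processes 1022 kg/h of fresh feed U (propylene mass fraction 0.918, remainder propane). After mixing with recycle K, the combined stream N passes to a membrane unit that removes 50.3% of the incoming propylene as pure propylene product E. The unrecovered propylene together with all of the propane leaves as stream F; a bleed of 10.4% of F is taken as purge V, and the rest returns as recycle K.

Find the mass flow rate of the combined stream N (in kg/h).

propane enters only via U and leaves only via the purge: 1022×0.082 = 0.104×(propane in F), and the membrane unit passes all propane, so propane in N = propane in F = 805.81 kg/h.
propylene in N: m_A = 1022×0.918 + (1−0.104)·(1−0.503)·m_A, so m_A = 938.2/0.5547 = 1691.4 kg/h.
N = 1691.4 + 805.81 = 2497.2 kg/h.

2497 kg/h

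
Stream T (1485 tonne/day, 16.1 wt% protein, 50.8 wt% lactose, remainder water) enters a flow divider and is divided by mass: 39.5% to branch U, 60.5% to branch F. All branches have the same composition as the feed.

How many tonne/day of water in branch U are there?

194.2 tonne/day

Branch U total = 0.395×1485 = 586.58 tonne/day.
water in U = 0.331×586.58 = 194.16 tonne/day.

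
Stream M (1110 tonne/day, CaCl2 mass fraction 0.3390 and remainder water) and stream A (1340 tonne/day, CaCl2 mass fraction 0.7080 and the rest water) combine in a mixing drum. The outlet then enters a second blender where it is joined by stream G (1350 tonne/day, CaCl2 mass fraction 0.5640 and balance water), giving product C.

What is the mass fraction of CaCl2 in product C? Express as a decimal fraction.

0.5491

Overall, product flow = 3800 tonne/day.
CaCl2 in = 1110×0.339 + 1340×0.708 + 1350×0.564 = 2086.4 tonne/day.
CaCl2 fraction in C = 0.5491.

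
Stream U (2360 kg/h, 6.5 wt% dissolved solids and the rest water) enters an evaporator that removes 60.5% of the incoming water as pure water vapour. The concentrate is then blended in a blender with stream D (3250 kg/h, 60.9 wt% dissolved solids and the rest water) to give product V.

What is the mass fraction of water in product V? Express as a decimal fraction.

Vapour removed = 0.605×0.935×2360 = 1335 kg/h; concentrate = 1025 kg/h.
water reaching the mixer = 871.61 (from concentrate) + 3250×0.391 = 2142.4 kg/h.
Product flow = 1025 + 3250 = 4275 kg/h; water fraction = 0.501.

0.501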